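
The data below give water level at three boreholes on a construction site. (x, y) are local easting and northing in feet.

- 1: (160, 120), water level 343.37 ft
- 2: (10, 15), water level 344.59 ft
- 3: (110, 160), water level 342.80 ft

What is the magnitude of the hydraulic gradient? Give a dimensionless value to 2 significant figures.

0.013

Taking 1 as reference: 2−1 = (-150, -105, +1.22); 3−1 = (-50, 40, -0.57).
Determinant of the coordinate differences = (-150)·40 − (-50)·(-105) = -11250.
∂h/∂x = [(+1.22)·40 − (-0.57)·(-105)] / -11250 = +0.0009822
∂h/∂y = [(-150)·(-0.57) − (-50)·(+1.22)] / -11250 = -0.01302
|∇h| = √(0.0009822² + -0.01302²) = 0.01306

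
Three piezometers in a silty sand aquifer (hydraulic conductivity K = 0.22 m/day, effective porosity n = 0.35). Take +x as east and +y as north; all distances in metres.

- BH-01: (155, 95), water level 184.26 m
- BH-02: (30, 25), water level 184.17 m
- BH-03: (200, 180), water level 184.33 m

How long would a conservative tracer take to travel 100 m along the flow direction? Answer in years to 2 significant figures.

600 years

Differences from BH-01: to BH-02 (Δx, Δy, Δh) = (-125, -70, -0.09); to BH-03 = (45, 85, +0.07).
Solve a·Δx + b·Δy = Δh: det = (-125)·85 − 45·(-70) = -7475.
∂h/∂x = [(-0.09)·85 − (+0.07)·(-70)] / -7475 = +0.0003679
∂h/∂y = [(-125)·(+0.07) − 45·(-0.09)] / -7475 = +0.0006288
|∇h| = √(0.0003679² + 0.0006288²) = 0.0007285
Seepage velocity v = K·i/n = 0.22 × 0.0007285 / 0.35 = 0.0004579 m/day.
t = 100 / 0.0004579 = 2.184e+05 days = 598 years.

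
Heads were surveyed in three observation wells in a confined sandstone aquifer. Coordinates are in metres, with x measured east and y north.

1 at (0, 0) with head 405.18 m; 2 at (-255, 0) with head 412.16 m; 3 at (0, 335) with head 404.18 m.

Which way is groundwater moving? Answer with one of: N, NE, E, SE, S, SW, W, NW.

∂h/∂x = (412.16 − 405.18) / (-255 − 0) = -0.02737
∂h/∂y = (404.18 − 405.18) / (335 − 0) = -0.002985
Flow = −∇h = (+0.02737 east, +0.002985 north), which points east.

E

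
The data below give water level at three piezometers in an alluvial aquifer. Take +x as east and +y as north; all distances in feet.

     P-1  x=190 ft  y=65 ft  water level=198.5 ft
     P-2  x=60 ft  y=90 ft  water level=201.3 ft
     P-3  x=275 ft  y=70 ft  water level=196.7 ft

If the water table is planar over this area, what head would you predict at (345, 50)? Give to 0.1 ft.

Three-point gradient (reference P-1): Δ to P-2 = (-130, 25, +2.8), Δ to P-3 = (85, 5, -1.8).
∂h/∂x = -0.02126, ∂h/∂y = +0.001441 (det = -2775).
h(345, 50) = 198.5 + (-0.02126)·(155) + (+0.001441)·(-15) = 198.5 -3.295 -0.022 = 195.183 ft.

195.2 ft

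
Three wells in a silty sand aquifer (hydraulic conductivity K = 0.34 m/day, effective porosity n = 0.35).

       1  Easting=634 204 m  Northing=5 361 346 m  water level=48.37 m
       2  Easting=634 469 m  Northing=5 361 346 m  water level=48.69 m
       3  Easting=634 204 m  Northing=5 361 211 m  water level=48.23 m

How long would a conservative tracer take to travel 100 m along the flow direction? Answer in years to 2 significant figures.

∂h/∂x = (48.69 − 48.37) / (634469 − 634204) = +0.001208
∂h/∂y = (48.23 − 48.37) / (5361211 − 5361346) = +0.001037
|∇h| = √(0.001208² + 0.001037²) = 0.001592
Seepage velocity v = K·i/n = 0.34 × 0.001592 / 0.35 = 0.001547 m/day.
t = 100 / 0.001547 = 6.464e+04 days = 177 years.

180 years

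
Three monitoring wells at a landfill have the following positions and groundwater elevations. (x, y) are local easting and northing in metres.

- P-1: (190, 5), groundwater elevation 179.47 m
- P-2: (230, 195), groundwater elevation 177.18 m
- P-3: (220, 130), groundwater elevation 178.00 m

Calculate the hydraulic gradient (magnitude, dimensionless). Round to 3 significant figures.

0.0173

With h = a·x + b·y + c and P-1 as origin, the differences give:
  40·a + 190·b = -2.29
  30·a + 125·b = -1.47
Eliminate b (×125 and ×190, subtract): -700·a = -6.950 → a = ∂h/∂x = +0.009929
Back-substitute: b = ∂h/∂y = -0.01414.
|∇h| = √(0.009929² + -0.01414²) = 0.01728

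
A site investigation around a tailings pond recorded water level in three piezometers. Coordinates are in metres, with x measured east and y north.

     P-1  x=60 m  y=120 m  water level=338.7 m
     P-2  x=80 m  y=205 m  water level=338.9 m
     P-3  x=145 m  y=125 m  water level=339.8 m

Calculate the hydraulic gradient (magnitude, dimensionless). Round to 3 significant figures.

With h = a·x + b·y + c and P-1 as origin, the differences give:
  20·a + 85·b = +0.2
  85·a + 5·b = +1.1
Eliminate b (×5 and ×85, subtract): -7125·a = -92.50 → a = ∂h/∂x = +0.01298
Back-substitute: b = ∂h/∂y = -0.0007018.
|∇h| = √(0.01298² + -0.0007018²) = 0.013

0.0130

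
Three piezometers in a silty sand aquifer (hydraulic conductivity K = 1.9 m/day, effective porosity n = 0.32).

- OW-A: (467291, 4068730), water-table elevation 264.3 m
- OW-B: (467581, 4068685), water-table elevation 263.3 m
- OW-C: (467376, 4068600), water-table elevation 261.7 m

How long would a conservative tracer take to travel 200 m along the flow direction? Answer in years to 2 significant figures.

Differences from OW-A: to OW-B (Δx, Δy, Δh) = (290, -45, -1.0); to OW-C = (85, -130, -2.6).
Solve a·Δx + b·Δy = Δh: det = 290·(-130) − 85·(-45) = -33875.
∂h/∂x = [(-1.0)·(-130) − (-2.6)·(-45)] / -33875 = -0.0003838
∂h/∂y = [290·(-2.6) − 85·(-1.0)] / -33875 = +0.01975
|∇h| = √(-0.0003838² + 0.01975²) = 0.01975
Seepage velocity v = K·i/n = 1.9 × 0.01975 / 0.32 = 0.1173 m/day.
t = 200 / 0.1173 = 1705 days = 4.67 years.

4.7 years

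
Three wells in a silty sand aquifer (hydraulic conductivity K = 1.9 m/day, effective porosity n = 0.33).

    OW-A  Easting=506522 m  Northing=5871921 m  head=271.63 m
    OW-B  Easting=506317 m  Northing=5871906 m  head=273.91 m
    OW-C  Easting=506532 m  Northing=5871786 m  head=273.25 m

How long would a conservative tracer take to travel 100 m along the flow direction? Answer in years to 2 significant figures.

Taking OW-A as reference: OW-B−OW-A = (-205, -15, +2.28); OW-C−OW-A = (10, -135, +1.62).
Solve a·Δx + b·Δy = Δh: det = (-205)·(-135) − 10·(-15) = 27825.
∂h/∂x = [(+2.28)·(-135) − (+1.62)·(-15)] / 27825 = -0.01019
∂h/∂y = [(-205)·(+1.62) − 10·(+2.28)] / 27825 = -0.01275
|∇h| = √(-0.01019² + -0.01275²) = 0.01632
Seepage velocity v = K·i/n = 1.9 × 0.01632 / 0.33 = 0.09396 m/day.
t = 100 / 0.09396 = 1064 days = 2.91 years.

2.9 years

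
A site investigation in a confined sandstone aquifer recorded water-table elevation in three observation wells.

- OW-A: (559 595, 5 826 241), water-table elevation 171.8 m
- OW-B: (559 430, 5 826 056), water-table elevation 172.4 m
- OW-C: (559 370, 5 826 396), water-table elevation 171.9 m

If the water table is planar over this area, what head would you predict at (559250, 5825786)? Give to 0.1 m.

173.2 m

Differences from OW-A: to OW-B (Δx, Δy, Δh) = (-165, -185, +0.6); to OW-C = (-225, 155, +0.1).
Solve a·Δx + b·Δy = Δh: det = (-165)·155 − (-225)·(-185) = -67200.
∂h/∂x = [(+0.6)·155 − (+0.1)·(-185)] / -67200 = -0.001659
∂h/∂y = [(-165)·(+0.1) − (-225)·(+0.6)] / -67200 = -0.001763
h(559250, 5825786) = 171.8 + (-0.001659)·(-345) + (-0.001763)·(-455) = 171.8 +0.572 +0.802 = 173.175 m.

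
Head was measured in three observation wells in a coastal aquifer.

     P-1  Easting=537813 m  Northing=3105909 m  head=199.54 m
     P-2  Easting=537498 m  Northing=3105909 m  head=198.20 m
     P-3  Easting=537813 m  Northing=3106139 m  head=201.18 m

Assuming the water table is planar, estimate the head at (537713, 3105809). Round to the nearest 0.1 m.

198.4 m

∂h/∂x = (198.20 − 199.54) / (537498 − 537813) = +0.004254
∂h/∂y = (201.18 − 199.54) / (3106139 − 3105909) = +0.007130
h(537713, 3105809) = 199.54 + (+0.004254)·(-100) + (+0.007130)·(-100) = 199.54 -0.425 -0.713 = 198.402 m.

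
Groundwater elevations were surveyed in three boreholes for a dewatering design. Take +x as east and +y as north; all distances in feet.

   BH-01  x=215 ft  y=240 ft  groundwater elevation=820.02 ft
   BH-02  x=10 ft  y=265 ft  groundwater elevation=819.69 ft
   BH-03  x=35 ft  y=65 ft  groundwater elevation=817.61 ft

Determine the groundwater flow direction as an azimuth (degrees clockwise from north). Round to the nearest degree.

195°

Differences from BH-01: to BH-02 (Δx, Δy, Δh) = (-205, 25, -0.33); to BH-03 = (-180, -175, -2.41).
Determinant of the coordinate differences = (-205)·(-175) − (-180)·25 = 40375.
∂h/∂x = [(-0.33)·(-175) − (-2.41)·25] / 40375 = +0.002923
∂h/∂y = [(-205)·(-2.41) − (-180)·(-0.33)] / 40375 = +0.01077
Flow direction (−∇h) has components (-0.002923 E, -0.01077 N).
Azimuth = atan2(E, N) = atan2(-0.002923, -0.01077) = 195.2° ≈ 195°.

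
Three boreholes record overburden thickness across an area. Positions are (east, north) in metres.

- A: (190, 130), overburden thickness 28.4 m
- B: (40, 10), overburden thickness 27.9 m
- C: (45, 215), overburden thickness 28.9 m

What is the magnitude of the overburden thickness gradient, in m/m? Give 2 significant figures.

0.0049 m/m

Differences from A: to B (Δx, Δy, Δh) = (-150, -120, -0.5); to C = (-145, 85, +0.5).
Solve a·Δx + b·Δy = Δd: det = (-150)·85 − (-145)·(-120) = -30150.
∂d/∂x = [(-0.5)·85 − (+0.5)·(-120)] / -30150 = -0.0005804
∂d/∂y = [(-150)·(+0.5) − (-145)·(-0.5)] / -30150 = +0.004892
|∇f| = √(-0.0005804² + 0.004892²) = 0.004926 m/m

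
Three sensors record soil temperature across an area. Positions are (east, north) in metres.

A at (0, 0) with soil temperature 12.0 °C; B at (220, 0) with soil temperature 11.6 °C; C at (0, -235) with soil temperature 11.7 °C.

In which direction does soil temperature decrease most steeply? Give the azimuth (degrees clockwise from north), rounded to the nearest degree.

∂T/∂x = (11.6 − 12.0) / (220 − 0) = -0.001818
∂T/∂y = (11.7 − 12.0) / (-235 − 0) = +0.001277
Steepest decrease is along −∇f: components (+0.001818 E, -0.001277 N).
Azimuth = atan2(+0.001818, -0.001277) = 125.1° ≈ 125°.

125°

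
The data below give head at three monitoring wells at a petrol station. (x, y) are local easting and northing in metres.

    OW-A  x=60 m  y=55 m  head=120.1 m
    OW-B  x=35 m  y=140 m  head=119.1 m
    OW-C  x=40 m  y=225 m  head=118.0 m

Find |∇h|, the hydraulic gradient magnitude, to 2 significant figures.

Taking OW-A as reference: OW-B−OW-A = (-25, 85, -1.0); OW-C−OW-A = (-20, 170, -2.1).
Determinant of the coordinate differences = (-25)·170 − (-20)·85 = -2550.
∂h/∂x = [(-1.0)·170 − (-2.1)·85] / -2550 = -0.003333
∂h/∂y = [(-25)·(-2.1) − (-20)·(-1.0)] / -2550 = -0.01275
|∇h| = √(-0.003333² + -0.01275²) = 0.01318

0.013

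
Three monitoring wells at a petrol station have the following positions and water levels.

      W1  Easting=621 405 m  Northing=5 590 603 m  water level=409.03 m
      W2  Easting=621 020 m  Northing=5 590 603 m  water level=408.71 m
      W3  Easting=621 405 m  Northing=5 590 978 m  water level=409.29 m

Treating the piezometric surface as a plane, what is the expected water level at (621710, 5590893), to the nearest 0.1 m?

409.5 m

∂h/∂x = (408.71 − 409.03) / (621020 − 621405) = +0.0008312
∂h/∂y = (409.29 − 409.03) / (5590978 − 5590603) = +0.0006933
h(621710, 5590893) = 409.03 + (+0.0008312)·(305) + (+0.0006933)·(290) = 409.03 +0.254 +0.201 = 409.485 m.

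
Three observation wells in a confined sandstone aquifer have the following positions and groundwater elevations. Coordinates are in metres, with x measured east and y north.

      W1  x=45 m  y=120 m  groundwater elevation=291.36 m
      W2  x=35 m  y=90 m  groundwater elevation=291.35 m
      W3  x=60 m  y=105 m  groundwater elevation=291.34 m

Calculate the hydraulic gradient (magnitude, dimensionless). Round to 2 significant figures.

With h = a·x + b·y + c and W1 as origin, the differences give:
  (-10)·a + (-30)·b = -0.01
  15·a + (-15)·b = -0.02
Eliminate b (×(-15) and ×(-30), subtract): 600·a = -0.450 → a = ∂h/∂x = -0.0007500
Back-substitute: b = ∂h/∂y = +0.0005833.
|∇h| = √(-0.0007500² + 0.0005833²) = 0.0009501

0.00095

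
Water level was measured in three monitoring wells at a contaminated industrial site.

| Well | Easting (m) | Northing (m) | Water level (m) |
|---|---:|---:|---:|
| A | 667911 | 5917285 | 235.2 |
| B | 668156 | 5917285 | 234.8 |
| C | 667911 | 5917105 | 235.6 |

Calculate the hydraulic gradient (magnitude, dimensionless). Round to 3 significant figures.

∂h/∂x = (234.8 − 235.2) / (668156 − 667911) = -0.001633
∂h/∂y = (235.6 − 235.2) / (5917105 − 5917285) = -0.002222
|∇h| = √(-0.001633² + -0.002222²) = 0.002758

0.00276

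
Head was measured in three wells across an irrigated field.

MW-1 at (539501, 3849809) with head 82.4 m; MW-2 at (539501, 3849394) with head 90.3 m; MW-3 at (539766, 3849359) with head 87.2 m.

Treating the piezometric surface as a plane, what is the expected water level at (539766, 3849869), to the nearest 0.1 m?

77.5 m

With h = a·x + b·y + c and MW-1 as origin, the differences give:
  0·a + (-415)·b = +7.9
  265·a + (-450)·b = +4.8
Eliminate b (×(-450) and ×(-415), subtract): 109975·a = -1563.00 → a = ∂h/∂x = -0.01421
Back-substitute: b = ∂h/∂y = -0.01904.
h(539766, 3849869) = 82.4 + (-0.01421)·(265) + (-0.01904)·(60) = 82.4 -3.766 -1.142 = 77.492 m.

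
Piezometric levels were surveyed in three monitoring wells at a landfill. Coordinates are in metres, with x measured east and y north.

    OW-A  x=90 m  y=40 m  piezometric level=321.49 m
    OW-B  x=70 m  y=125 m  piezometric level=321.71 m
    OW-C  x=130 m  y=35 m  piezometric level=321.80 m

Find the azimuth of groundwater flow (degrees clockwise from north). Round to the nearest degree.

Taking OW-A as reference: OW-B−OW-A = (-20, 85, +0.22); OW-C−OW-A = (40, -5, +0.31).
Solve a·Δx + b·Δy = Δh: det = (-20)·(-5) − 40·85 = -3300.
∂h/∂x = [(+0.22)·(-5) − (+0.31)·85] / -3300 = +0.008318
∂h/∂y = [(-20)·(+0.31) − 40·(+0.22)] / -3300 = +0.004545
Flow direction (−∇h) has components (-0.008318 E, -0.004545 N).
Azimuth = atan2(E, N) = atan2(-0.008318, -0.004545) = 241.3° ≈ 241°.

241°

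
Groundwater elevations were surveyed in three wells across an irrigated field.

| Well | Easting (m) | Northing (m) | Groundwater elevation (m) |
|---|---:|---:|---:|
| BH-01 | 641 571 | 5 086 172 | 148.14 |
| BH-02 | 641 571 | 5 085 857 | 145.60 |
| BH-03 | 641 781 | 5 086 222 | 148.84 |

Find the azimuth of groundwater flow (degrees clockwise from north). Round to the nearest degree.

Taking BH-01 as reference: BH-02−BH-01 = (0, -315, -2.54); BH-03−BH-01 = (210, 50, +0.70).
Determinant of the coordinate differences = 0·50 − 210·(-315) = 66150.
∂h/∂x = [(-2.54)·50 − (+0.70)·(-315)] / 66150 = +0.001413
∂h/∂y = [0·(+0.70) − 210·(-2.54)] / 66150 = +0.008063
Flow direction (−∇h) has components (-0.001413 E, -0.008063 N).
Azimuth = atan2(E, N) = atan2(-0.001413, -0.008063) = 189.9° ≈ 190°.

190°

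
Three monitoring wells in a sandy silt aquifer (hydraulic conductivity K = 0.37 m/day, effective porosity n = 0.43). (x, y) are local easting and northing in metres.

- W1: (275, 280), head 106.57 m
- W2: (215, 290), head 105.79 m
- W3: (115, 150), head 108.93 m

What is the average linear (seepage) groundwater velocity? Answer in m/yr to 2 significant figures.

With h = a·x + b·y + c and W1 as origin, the differences give:
  (-60)·a + 10·b = -0.78
  (-160)·a + (-130)·b = +2.36
Eliminate b (×(-130) and ×10, subtract): 9400·a = 77.800 → a = ∂h/∂x = +0.008277
Back-substitute: b = ∂h/∂y = -0.02834.
|∇h| = √(0.008277² + -0.02834²) = 0.02952
Seepage velocity v = K·i/n = 0.37 × 0.02952 / 0.43 = 0.0254 m/day = 9.277 m/yr.

9.3 m/yr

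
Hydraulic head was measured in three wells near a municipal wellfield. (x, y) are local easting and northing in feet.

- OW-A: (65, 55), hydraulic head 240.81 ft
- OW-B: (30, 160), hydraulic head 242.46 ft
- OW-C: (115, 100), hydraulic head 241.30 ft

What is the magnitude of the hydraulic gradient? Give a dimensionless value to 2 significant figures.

Three-point gradient (reference OW-A): Δ to OW-B = (-35, 105, +1.65), Δ to OW-C = (50, 45, +0.49).
∂h/∂x = -0.003341, ∂h/∂y = +0.01460 (det = -6825).
|∇h| = √(-0.003341² + 0.01460²) = 0.01498

0.015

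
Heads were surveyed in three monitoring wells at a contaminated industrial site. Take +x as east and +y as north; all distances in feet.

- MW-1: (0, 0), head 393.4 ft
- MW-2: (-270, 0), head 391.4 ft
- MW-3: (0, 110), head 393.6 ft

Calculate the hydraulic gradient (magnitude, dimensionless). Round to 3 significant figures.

0.00763

∂h/∂x = (391.4 − 393.4) / (-270 − 0) = +0.007407
∂h/∂y = (393.6 − 393.4) / (110 − 0) = +0.001818
|∇h| = √(0.007407² + 0.001818²) = 0.007627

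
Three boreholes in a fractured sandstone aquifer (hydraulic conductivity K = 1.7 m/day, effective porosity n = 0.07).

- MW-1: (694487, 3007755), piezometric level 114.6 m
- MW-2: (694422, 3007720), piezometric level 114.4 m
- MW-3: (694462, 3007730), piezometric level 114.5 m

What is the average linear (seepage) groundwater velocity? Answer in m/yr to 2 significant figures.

Differences from MW-1: to MW-2 (Δx, Δy, Δh) = (-65, -35, -0.2); to MW-3 = (-25, -25, -0.1).
Solve a·Δx + b·Δy = Δh: det = (-65)·(-25) − (-25)·(-35) = 750.
∂h/∂x = [(-0.2)·(-25) − (-0.1)·(-35)] / 750 = +0.002000
∂h/∂y = [(-65)·(-0.1) − (-25)·(-0.2)] / 750 = +0.002000
|∇h| = √(0.002000² + 0.002000²) = 0.002828
Seepage velocity v = K·i/n = 1.7 × 0.002828 / 0.07 = 0.06868 m/day = 25.09 m/yr.

25 m/yr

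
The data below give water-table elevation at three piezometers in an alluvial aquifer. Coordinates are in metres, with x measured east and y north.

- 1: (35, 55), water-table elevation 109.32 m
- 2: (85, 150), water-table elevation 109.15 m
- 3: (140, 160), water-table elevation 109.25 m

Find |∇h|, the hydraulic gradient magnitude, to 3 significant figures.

Taking 1 as reference: 2−1 = (50, 95, -0.17); 3−1 = (105, 105, -0.07).
Determinant of the coordinate differences = 50·105 − 105·95 = -4725.
∂h/∂x = [(-0.17)·105 − (-0.07)·95] / -4725 = +0.002370
∂h/∂y = [50·(-0.07) − 105·(-0.17)] / -4725 = -0.003037
|∇h| = √(0.002370² + -0.003037²) = 0.003852

0.00385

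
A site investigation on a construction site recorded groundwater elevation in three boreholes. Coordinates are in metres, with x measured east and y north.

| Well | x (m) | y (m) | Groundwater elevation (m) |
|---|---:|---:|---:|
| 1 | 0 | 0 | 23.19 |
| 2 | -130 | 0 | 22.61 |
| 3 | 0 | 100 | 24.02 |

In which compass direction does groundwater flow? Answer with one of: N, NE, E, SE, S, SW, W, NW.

∂h/∂x = (22.61 − 23.19) / (-130 − 0) = +0.004462
∂h/∂y = (24.02 − 23.19) / (100 − 0) = +0.008300
Flow = −∇h = (-0.004462 east, -0.008300 north), which points southwest.

SW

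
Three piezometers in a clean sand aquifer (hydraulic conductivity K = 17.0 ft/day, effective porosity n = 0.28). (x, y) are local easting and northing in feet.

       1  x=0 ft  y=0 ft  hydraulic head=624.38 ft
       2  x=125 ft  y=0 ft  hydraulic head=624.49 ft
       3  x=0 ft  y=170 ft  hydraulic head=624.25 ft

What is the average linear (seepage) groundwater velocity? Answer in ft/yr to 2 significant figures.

∂h/∂x = (624.49 − 624.38) / (125 − 0) = +0.0008800
∂h/∂y = (624.25 − 624.38) / (170 − 0) = -0.0007647
|∇h| = √(0.0008800² + -0.0007647²) = 0.001166
Seepage velocity v = K·i/n = 17.0 × 0.001166 / 0.28 = 0.07079 ft/day = 25.86 ft/yr.

26 ft/yr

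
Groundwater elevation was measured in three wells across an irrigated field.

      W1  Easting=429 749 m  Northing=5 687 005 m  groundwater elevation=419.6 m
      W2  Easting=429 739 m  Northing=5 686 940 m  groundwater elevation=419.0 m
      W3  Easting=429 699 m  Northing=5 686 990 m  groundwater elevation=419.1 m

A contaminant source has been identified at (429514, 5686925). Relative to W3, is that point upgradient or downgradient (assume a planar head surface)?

downgradient

Differences from W1: to W2 (Δx, Δy, Δh) = (-10, -65, -0.6); to W3 = (-50, -15, -0.5).
Determinant of the coordinate differences = (-10)·(-15) − (-50)·(-65) = -3100.
∂h/∂x = [(-0.6)·(-15) − (-0.5)·(-65)] / -3100 = +0.007581
∂h/∂y = [(-10)·(-0.5) − (-50)·(-0.6)] / -3100 = +0.008065
Head at (429514, 5686925) = 419.6 + (+0.007581)·(-235) + (+0.008065)·(-80) = 417.17 m.
That is lower than the 419.1 m at W3, so the point is downgradient.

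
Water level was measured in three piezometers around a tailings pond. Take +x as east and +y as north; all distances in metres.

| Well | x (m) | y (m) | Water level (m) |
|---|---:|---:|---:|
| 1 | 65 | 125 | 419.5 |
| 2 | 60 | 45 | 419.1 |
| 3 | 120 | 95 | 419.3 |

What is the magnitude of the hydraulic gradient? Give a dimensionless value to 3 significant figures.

0.00513

Three-point gradient (reference 1): Δ to 2 = (-5, -80, -0.4), Δ to 3 = (55, -30, -0.2).
∂h/∂x = -0.0008791, ∂h/∂y = +0.005055 (det = 4550).
|∇h| = √(-0.0008791² + 0.005055²) = 0.005131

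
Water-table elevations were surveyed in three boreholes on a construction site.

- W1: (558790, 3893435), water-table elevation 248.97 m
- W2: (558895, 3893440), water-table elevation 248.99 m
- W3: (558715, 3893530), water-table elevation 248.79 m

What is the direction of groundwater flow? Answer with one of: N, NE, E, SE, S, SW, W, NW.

Three-point gradient (reference W1): Δ to W2 = (105, 5, +0.02), Δ to W3 = (-75, 95, -0.18).
∂h/∂x = +0.0002705, ∂h/∂y = -0.001681 (det = 10350).
Flow = −∇h = (-0.0002705 east, +0.001681 north), which points north.

N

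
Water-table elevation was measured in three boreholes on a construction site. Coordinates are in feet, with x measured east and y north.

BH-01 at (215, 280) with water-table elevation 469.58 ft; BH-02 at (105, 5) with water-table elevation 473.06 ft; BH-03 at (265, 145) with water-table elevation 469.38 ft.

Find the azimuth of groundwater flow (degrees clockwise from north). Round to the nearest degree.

With h = a·x + b·y + c and BH-01 as origin, the differences give:
  (-110)·a + (-275)·b = +3.48
  50·a + (-135)·b = -0.20
Eliminate b (×(-135) and ×(-275), subtract): 28600·a = -524.800 → a = ∂h/∂x = -0.01835
Back-substitute: b = ∂h/∂y = -0.005315.
Flow direction (−∇h) has components (+0.01835 E, +0.005315 N).
Azimuth = atan2(E, N) = atan2(+0.01835, +0.005315) = 73.8° ≈ 074°.

074°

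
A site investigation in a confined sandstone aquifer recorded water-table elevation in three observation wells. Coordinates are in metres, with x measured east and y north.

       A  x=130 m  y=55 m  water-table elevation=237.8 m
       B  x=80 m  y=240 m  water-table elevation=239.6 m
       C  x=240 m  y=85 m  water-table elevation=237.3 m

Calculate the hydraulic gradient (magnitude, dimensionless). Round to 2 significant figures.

Taking A as reference: B−A = (-50, 185, +1.8); C−A = (110, 30, -0.5).
Solve a·Δx + b·Δy = Δh: det = (-50)·30 − 110·185 = -21850.
∂h/∂x = [(+1.8)·30 − (-0.5)·185] / -21850 = -0.006705
∂h/∂y = [(-50)·(-0.5) − 110·(+1.8)] / -21850 = +0.007918
|∇h| = √(-0.006705² + 0.007918²) = 0.01038

0.010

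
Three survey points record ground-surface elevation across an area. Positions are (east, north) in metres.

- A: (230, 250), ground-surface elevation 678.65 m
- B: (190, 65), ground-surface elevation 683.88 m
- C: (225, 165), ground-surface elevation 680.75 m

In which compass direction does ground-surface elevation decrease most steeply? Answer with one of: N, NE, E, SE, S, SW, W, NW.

NE

Differences from A: to B (Δx, Δy, Δh) = (-40, -185, +5.23); to C = (-5, -85, +2.10).
Determinant of the coordinate differences = (-40)·(-85) − (-5)·(-185) = 2475.
∂z/∂x = [(+5.23)·(-85) − (+2.10)·(-185)] / 2475 = -0.02265
∂z/∂y = [(-40)·(+2.10) − (-5)·(+5.23)] / 2475 = -0.02337
Steepest decrease is along −∇f = (+0.02265 E, +0.02337 N) → northeast.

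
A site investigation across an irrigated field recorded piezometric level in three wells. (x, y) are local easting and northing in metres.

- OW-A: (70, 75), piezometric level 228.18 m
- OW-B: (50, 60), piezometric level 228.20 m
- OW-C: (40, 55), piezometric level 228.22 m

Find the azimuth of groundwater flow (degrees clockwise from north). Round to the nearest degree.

135°

With h = a·x + b·y + c and OW-A as origin, the differences give:
  (-20)·a + (-15)·b = +0.02
  (-30)·a + (-20)·b = +0.04
Eliminate b (×(-20) and ×(-15), subtract): -50·a = 0.200 → a = ∂h/∂x = -0.004000
Back-substitute: b = ∂h/∂y = +0.004000.
Flow direction (−∇h) has components (+0.004000 E, -0.004000 N).
Azimuth = atan2(E, N) = atan2(+0.004000, -0.004000) = 135.0° ≈ 135°.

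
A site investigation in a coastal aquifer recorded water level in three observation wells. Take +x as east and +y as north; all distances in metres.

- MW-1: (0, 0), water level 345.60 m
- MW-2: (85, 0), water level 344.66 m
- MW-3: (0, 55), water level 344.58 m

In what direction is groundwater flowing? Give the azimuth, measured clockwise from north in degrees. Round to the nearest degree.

031°

∂h/∂x = (344.66 − 345.60) / (85 − 0) = -0.01106
∂h/∂y = (344.58 − 345.60) / (55 − 0) = -0.01855
Flow direction (−∇h) has components (+0.01106 E, +0.01855 N).
Azimuth = atan2(E, N) = atan2(+0.01106, +0.01855) = 30.8° ≈ 031°.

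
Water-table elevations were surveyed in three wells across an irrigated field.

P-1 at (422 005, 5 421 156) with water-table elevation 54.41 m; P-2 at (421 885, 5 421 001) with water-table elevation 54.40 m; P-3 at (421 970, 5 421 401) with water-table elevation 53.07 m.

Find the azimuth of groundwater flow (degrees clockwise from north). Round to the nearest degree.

Taking P-1 as reference: P-2−P-1 = (-120, -155, -0.01); P-3−P-1 = (-35, 245, -1.34).
Solve a·Δx + b·Δy = Δh: det = (-120)·245 − (-35)·(-155) = -34825.
∂h/∂x = [(-0.01)·245 − (-1.34)·(-155)] / -34825 = +0.006034
∂h/∂y = [(-120)·(-1.34) − (-35)·(-0.01)] / -34825 = -0.004607
Flow direction (−∇h) has components (-0.006034 E, +0.004607 N).
Azimuth = atan2(E, N) = atan2(-0.006034, +0.004607) = 307.4° ≈ 307°.

307°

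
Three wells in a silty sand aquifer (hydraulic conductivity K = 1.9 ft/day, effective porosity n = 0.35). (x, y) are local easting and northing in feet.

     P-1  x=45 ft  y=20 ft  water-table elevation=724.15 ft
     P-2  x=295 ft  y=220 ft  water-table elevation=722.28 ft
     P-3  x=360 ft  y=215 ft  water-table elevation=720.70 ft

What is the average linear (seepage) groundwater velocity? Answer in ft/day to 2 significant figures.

Taking P-1 as reference: P-2−P-1 = (250, 200, -1.87); P-3−P-1 = (315, 195, -3.45).
Determinant of the coordinate differences = 250·195 − 315·200 = -14250.
∂h/∂x = [(-1.87)·195 − (-3.45)·200] / -14250 = -0.02283
∂h/∂y = [250·(-3.45) − 315·(-1.87)] / -14250 = +0.01919
|∇h| = √(-0.02283² + 0.01919²) = 0.02982
Seepage velocity v = K·i/n = 1.9 × 0.02982 / 0.35 = 0.1619 ft/day.

0.16 ft/day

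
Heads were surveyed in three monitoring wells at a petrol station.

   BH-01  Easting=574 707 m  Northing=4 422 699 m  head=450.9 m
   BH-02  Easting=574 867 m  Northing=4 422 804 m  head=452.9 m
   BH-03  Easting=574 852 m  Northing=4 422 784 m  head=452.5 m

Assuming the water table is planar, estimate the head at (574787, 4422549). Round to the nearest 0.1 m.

447.7 m

Differences from BH-01: to BH-02 (Δx, Δy, Δh) = (160, 105, +2.0); to BH-03 = (145, 85, +1.6).
Solve a·Δx + b·Δy = Δh: det = 160·85 − 145·105 = -1625.
∂h/∂x = [(+2.0)·85 − (+1.6)·105] / -1625 = -0.001231
∂h/∂y = [160·(+1.6) − 145·(+2.0)] / -1625 = +0.02092
h(574787, 4422549) = 450.9 + (-0.001231)·(80) + (+0.02092)·(-150) = 450.9 -0.098 -3.138 = 447.663 m.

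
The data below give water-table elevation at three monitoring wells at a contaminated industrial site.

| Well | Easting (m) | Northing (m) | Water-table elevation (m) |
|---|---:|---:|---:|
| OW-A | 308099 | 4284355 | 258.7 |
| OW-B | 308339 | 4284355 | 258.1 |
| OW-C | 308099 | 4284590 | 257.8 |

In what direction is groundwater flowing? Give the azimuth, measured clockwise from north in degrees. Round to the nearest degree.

033°

∂h/∂x = (258.1 − 258.7) / (308339 − 308099) = -0.002500
∂h/∂y = (257.8 − 258.7) / (4284590 − 4284355) = -0.003830
Flow direction (−∇h) has components (+0.002500 E, +0.003830 N).
Azimuth = atan2(E, N) = atan2(+0.002500, +0.003830) = 33.1° ≈ 033°.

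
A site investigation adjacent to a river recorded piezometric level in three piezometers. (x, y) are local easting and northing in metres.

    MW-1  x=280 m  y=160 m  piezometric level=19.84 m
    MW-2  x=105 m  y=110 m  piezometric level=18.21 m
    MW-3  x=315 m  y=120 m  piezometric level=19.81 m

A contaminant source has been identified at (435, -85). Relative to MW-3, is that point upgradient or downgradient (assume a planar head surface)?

With h = a·x + b·y + c and MW-1 as origin, the differences give:
  (-175)·a + (-50)·b = -1.63
  35·a + (-40)·b = -0.03
Eliminate b (×(-40) and ×(-50), subtract): 8750·a = 63.700 → a = ∂h/∂x = +0.007280
Back-substitute: b = ∂h/∂y = +0.007120.
Head at (435, -85) = 19.84 + (+0.007280)·(155) + (+0.007120)·(-245) = 19.22 m.
That is lower than the 19.81 m at MW-3, so the point is downgradient.

downgradient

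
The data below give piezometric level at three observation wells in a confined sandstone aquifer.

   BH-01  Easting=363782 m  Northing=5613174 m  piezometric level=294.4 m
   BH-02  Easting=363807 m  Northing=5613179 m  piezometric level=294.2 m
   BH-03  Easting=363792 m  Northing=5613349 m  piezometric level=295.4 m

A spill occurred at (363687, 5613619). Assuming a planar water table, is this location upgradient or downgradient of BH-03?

Taking BH-01 as reference: BH-02−BH-01 = (25, 5, -0.2); BH-03−BH-01 = (10, 175, +1.0).
Solve a·Δx + b·Δy = Δh: det = 25·175 − 10·5 = 4325.
∂h/∂x = [(-0.2)·175 − (+1.0)·5] / 4325 = -0.009249
∂h/∂y = [25·(+1.0) − 10·(-0.2)] / 4325 = +0.006243
Head at (363687, 5613619) = 294.4 + (-0.009249)·(-95) + (+0.006243)·(445) = 298.06 m.
That is higher than the 295.4 m at BH-03, so the point is upgradient.

upgradient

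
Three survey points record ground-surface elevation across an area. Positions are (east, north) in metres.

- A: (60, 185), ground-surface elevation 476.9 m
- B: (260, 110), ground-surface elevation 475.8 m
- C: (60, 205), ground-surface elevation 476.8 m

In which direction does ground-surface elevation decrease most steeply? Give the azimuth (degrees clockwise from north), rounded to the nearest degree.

Three-point gradient (reference A): Δ to B = (200, -75, -1.1), Δ to C = (0, 20, -0.1).
∂z/∂x = -0.007375, ∂z/∂y = -0.005000 (det = 4000).
Steepest decrease is along −∇f: components (+0.007375 E, +0.005000 N).
Azimuth = atan2(+0.007375, +0.005000) = 55.9° ≈ 056°.

056°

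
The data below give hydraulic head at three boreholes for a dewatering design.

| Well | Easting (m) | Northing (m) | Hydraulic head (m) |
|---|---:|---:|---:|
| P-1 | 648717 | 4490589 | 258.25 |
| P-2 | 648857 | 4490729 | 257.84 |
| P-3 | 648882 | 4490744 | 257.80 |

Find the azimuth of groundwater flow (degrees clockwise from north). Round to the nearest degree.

353°

Three-point gradient (reference P-1): Δ to P-2 = (140, 140, -0.41), Δ to P-3 = (165, 155, -0.45).
∂h/∂x = +0.0003929, ∂h/∂y = -0.003321 (det = -1400).
Flow direction (−∇h) has components (-0.0003929 E, +0.003321 N).
Azimuth = atan2(E, N) = atan2(-0.0003929, +0.003321) = 353.3° ≈ 353°.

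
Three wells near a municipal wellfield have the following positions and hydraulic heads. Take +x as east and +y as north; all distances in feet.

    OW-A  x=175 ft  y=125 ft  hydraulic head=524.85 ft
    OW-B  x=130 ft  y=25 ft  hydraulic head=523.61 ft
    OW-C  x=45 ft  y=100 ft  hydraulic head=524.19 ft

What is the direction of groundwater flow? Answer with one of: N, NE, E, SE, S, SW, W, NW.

S

With h = a·x + b·y + c and OW-A as origin, the differences give:
  (-45)·a + (-100)·b = -1.24
  (-130)·a + (-25)·b = -0.66
Eliminate b (×(-25) and ×(-100), subtract): -11875·a = -35.000 → a = ∂h/∂x = +0.002947
Back-substitute: b = ∂h/∂y = +0.01107.
Flow = −∇h = (-0.002947 east, -0.01107 north), which points south.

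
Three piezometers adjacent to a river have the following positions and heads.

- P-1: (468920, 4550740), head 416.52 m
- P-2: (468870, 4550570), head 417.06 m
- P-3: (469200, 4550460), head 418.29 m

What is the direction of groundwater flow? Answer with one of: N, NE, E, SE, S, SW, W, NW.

With h = a·x + b·y + c and P-1 as origin, the differences give:
  (-50)·a + (-170)·b = +0.54
  280·a + (-280)·b = +1.77
Eliminate b (×(-280) and ×(-170), subtract): 61600·a = 149.700 → a = ∂h/∂x = +0.002430
Back-substitute: b = ∂h/∂y = -0.003891.
Flow = −∇h = (-0.002430 east, +0.003891 north), which points northwest.

NW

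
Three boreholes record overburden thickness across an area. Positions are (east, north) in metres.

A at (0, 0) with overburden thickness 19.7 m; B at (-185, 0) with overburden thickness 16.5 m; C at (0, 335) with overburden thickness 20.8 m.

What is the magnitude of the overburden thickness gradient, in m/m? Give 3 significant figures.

0.0176 m/m

∂d/∂x = (16.5 − 19.7) / (-185 − 0) = +0.01730
∂d/∂y = (20.8 − 19.7) / (335 − 0) = +0.003284
|∇f| = √(0.01730² + 0.003284²) = 0.01761 m/m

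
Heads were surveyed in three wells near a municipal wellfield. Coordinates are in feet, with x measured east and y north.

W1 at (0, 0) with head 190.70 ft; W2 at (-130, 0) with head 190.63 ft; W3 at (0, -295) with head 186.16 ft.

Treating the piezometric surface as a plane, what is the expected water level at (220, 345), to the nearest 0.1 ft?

∂h/∂x = (190.63 − 190.70) / (-130 − 0) = +0.0005385
∂h/∂y = (186.16 − 190.70) / (-295 − 0) = +0.01539
h(220, 345) = 190.70 + (+0.0005385)·(220) + (+0.01539)·(345) = 190.70 +0.118 +5.309 = 196.128 ft.

196.1 ft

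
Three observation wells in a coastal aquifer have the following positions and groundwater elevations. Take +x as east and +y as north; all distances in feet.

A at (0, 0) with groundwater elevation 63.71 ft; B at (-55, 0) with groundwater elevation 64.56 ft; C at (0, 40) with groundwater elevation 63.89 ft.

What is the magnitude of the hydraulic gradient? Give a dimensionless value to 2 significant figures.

∂h/∂x = (64.56 − 63.71) / (-55 − 0) = -0.01545
∂h/∂y = (63.89 − 63.71) / (40 − 0) = +0.004500
|∇h| = √(-0.01545² + 0.004500²) = 0.01609

0.016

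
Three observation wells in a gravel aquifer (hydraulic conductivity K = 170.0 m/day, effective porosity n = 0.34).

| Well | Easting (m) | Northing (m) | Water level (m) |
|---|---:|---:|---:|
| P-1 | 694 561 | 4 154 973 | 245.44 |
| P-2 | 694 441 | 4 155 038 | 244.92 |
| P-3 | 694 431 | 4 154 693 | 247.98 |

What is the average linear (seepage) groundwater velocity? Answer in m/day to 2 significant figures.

4.4 m/day

Taking P-1 as reference: P-2−P-1 = (-120, 65, -0.52); P-3−P-1 = (-130, -280, +2.54).
Determinant of the coordinate differences = (-120)·(-280) − (-130)·65 = 42050.
∂h/∂x = [(-0.52)·(-280) − (+2.54)·65] / 42050 = -0.0004637
∂h/∂y = [(-120)·(+2.54) − (-130)·(-0.52)] / 42050 = -0.008856
|∇h| = √(-0.0004637² + -0.008856²) = 0.008868
Seepage velocity v = K·i/n = 170.0 × 0.008868 / 0.34 = 4.434 m/day.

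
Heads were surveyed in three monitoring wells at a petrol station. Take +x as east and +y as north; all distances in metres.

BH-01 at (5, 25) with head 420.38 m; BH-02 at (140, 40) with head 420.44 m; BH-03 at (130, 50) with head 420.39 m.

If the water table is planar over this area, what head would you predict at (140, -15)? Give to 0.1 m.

With h = a·x + b·y + c and BH-01 as origin, the differences give:
  135·a + 15·b = +0.06
  125·a + 25·b = +0.01
Eliminate b (×25 and ×15, subtract): 1500·a = 1.350 → a = ∂h/∂x = +0.0009000
Back-substitute: b = ∂h/∂y = -0.004100.
h(140, -15) = 420.38 + (+0.0009000)·(135) + (-0.004100)·(-40) = 420.38 +0.122 +0.164 = 420.666 m.

420.7 m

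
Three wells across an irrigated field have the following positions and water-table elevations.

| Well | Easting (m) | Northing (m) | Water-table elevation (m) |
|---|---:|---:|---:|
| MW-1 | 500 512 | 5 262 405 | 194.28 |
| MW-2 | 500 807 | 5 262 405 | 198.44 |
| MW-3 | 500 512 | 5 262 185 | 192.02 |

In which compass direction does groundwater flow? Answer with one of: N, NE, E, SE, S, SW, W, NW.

∂h/∂x = (198.44 − 194.28) / (500807 − 500512) = +0.01410
∂h/∂y = (192.02 − 194.28) / (5262185 − 5262405) = +0.01027
Flow = −∇h = (-0.01410 east, -0.01027 north), which points southwest.

SW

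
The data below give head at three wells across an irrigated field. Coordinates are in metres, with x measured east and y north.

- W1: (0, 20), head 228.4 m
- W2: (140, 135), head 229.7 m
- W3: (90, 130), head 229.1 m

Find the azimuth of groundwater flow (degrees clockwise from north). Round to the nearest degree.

With h = a·x + b·y + c and W1 as origin, the differences give:
  140·a + 115·b = +1.3
  90·a + 110·b = +0.7
Eliminate b (×110 and ×115, subtract): 5050·a = 62.50 → a = ∂h/∂x = +0.01238
Back-substitute: b = ∂h/∂y = -0.003762.
Flow direction (−∇h) has components (-0.01238 E, +0.003762 N).
Azimuth = atan2(E, N) = atan2(-0.01238, +0.003762) = 286.9° ≈ 287°.

287°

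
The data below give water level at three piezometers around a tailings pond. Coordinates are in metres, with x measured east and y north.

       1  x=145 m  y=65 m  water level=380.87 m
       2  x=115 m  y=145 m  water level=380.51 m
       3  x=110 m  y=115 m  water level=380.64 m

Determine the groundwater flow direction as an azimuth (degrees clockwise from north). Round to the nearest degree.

356°

With h = a·x + b·y + c and 1 as origin, the differences give:
  (-30)·a + 80·b = -0.36
  (-35)·a + 50·b = -0.23
Eliminate b (×50 and ×80, subtract): 1300·a = 0.400 → a = ∂h/∂x = +0.0003077
Back-substitute: b = ∂h/∂y = -0.004385.
Flow direction (−∇h) has components (-0.0003077 E, +0.004385 N).
Azimuth = atan2(E, N) = atan2(-0.0003077, +0.004385) = 356.0° ≈ 356°.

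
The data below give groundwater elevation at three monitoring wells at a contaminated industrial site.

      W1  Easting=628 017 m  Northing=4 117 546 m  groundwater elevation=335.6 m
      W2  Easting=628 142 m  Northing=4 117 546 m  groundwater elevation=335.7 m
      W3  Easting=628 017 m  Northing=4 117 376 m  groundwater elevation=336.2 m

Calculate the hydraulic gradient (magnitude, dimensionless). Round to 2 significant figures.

∂h/∂x = (335.7 − 335.6) / (628142 − 628017) = +0.0008000
∂h/∂y = (336.2 − 335.6) / (4117376 − 4117546) = -0.003529
|∇h| = √(0.0008000² + -0.003529²) = 0.003619

0.0036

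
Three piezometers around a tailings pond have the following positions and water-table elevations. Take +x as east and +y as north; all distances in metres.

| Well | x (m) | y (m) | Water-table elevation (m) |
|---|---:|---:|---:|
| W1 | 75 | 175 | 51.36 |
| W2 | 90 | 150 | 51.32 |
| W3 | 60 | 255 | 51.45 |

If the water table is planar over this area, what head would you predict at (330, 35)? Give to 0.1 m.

50.9 m

Taking W1 as reference: W2−W1 = (15, -25, -0.04); W3−W1 = (-15, 80, +0.09).
Solve a·Δx + b·Δy = Δh: det = 15·80 − (-15)·(-25) = 825.
∂h/∂x = [(-0.04)·80 − (+0.09)·(-25)] / 825 = -0.001152
∂h/∂y = [15·(+0.09) − (-15)·(-0.04)] / 825 = +0.0009091
h(330, 35) = 51.36 + (-0.001152)·(255) + (+0.0009091)·(-140) = 51.36 -0.294 -0.127 = 50.939 m.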